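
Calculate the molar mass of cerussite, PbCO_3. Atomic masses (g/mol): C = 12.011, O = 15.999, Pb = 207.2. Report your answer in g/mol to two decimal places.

Pb: 1 × 207.2 = 207.2000
C: 1 × 12.011 = 12.0110
O: 3 × 15.999 = 47.9970
Summing the contributions gives the formula mass.

267.21 g/mol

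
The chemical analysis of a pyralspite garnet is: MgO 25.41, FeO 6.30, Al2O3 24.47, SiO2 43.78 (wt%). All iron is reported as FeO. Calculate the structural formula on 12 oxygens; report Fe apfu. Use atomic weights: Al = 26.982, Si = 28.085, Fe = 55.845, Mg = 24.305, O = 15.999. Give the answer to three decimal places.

MgO: 25.41/40.304 = 0.63046 mol → 0.63046 mol Mg, 0.63046 mol O.
FeO: 6.30/71.844 = 0.08769 mol → 0.08769 mol Fe, 0.08769 mol O.
Al2O3: 24.47/101.961 = 0.23999 mol → 0.47998 mol Al, 0.71997 mol O.
SiO2: 43.78/60.083 = 0.72866 mol → 0.72866 mol Si, 1.45732 mol O.
Total oxygen = 2.89544 mol. Normalization factor = 12/2.89544 = 4.14445.
Fe per 12 O = 0.08769 × 4.14445 = 0.363.

0.363 Fe apfu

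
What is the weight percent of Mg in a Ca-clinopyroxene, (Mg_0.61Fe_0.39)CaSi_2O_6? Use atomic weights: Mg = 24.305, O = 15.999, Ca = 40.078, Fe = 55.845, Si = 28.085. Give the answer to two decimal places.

6.48 wt%

M((Mg_0.61Fe_0.39)CaSi_2O_6) = 228.848 g/mol.
Mg contributes 0.61 × 24.305 = 14.826 g per mole.
14.826/228.848 = 0.0648 → 6.48%.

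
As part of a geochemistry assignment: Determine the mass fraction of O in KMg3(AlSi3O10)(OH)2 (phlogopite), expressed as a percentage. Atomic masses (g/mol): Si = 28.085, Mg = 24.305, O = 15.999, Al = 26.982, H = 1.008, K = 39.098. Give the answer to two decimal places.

46.01 mass %

M(KMg3(AlSi3O10)(OH)2) = 417.254 g/mol.
O contributes 12 × 15.999 = 191.988 g per mole.
191.988/417.254 = 0.4601 → 46.01%.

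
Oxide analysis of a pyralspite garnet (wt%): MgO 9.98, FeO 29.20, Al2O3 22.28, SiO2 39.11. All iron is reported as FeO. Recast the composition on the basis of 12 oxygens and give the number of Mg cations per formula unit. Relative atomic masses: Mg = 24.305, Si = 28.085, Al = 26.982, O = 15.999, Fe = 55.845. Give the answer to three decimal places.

1.138 Mg apfu

MgO (M=40.304): mol = 0.24762; Mg = 0.24762, O = 0.24762.
FeO (M=71.844): mol = 0.40644; Fe = 0.40644, O = 0.40644.
Al2O3 (M=101.961): mol = 0.21851; Al = 0.43702, O = 0.65553.
SiO2 (M=60.083): mol = 0.65093; Si = 0.65093, O = 1.30186.
ΣO = 2.61145; factor = 12/ΣO = 4.59515.
Mg apfu = 0.24762 × 4.59515 = 1.138.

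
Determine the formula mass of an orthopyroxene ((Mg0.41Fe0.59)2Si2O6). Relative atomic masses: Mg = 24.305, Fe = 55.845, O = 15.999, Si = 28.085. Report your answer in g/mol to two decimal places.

M = 0.82·24.305 + 1.18·55.845 + 2·28.085 + 6·15.999

237.99 g/mol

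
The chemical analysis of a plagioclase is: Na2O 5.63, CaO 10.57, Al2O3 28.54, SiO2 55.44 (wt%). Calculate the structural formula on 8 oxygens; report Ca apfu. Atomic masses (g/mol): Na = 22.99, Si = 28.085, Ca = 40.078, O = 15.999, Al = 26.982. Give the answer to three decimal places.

Na2O (M=61.979): mol = 0.09084; Na = 0.18168, O = 0.09084.
CaO (M=56.077): mol = 0.18849; Ca = 0.18849, O = 0.18849.
Al2O3 (M=101.961): mol = 0.27991; Al = 0.55982, O = 0.83973.
SiO2 (M=60.083): mol = 0.92272; Si = 0.92272, O = 1.84544.
ΣO = 2.96450; factor = 8/ΣO = 2.69860.
Ca apfu = 0.18849 × 2.69860 = 0.509.

0.509 Ca apfu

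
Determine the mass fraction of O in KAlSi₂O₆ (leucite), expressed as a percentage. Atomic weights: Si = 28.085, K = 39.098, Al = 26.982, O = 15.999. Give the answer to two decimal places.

43.98 wt%

Formula mass = 1×39.098 + 1×26.982 + 2×28.085 + 6×15.999 = 218.244 g/mol, of which 95.994 g is O.
So O makes up 95.994/218.244 = 0.4398 of the mass, i.e. 43.98%.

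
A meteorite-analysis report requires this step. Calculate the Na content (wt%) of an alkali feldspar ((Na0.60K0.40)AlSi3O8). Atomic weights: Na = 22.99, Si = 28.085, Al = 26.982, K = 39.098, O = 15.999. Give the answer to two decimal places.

5.13 wt%

Molar mass of (Na0.60K0.40)AlSi3O8: 0.60×22.99 + 0.40×39.098 + 1×26.982 + 3×28.085 + 8×15.999 = 268.662 g/mol.
Mass of Na per formula unit: 0.60 × 22.99 = 13.794 g.
Weight fraction Na = 13.794 / 268.662 = 0.0513.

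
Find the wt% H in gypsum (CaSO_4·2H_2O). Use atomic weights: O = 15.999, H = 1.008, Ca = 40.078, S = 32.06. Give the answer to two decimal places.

2.34 mass %

Molar mass of CaSO_4·2H_2O: 1*40.078 + 1*32.06 + 6*15.999 + 4*1.008 = 172.164 g/mol.
Mass of H per formula unit: 4 × 1.008 = 4.032 g.
Weight fraction H = 4.032 / 172.164 = 0.0234.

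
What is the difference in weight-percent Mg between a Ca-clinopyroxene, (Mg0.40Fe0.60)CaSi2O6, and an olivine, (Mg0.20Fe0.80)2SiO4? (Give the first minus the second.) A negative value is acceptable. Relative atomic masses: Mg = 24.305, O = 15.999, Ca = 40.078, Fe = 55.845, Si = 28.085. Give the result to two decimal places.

-0.96 percentage points

M((Mg0.40Fe0.60)CaSi2O6) = 235.471 g/mol, so wt% Mg = 9.722/235.471 × 100 = 4.13%.
M((Mg0.20Fe0.80)2SiO4) = 191.155 g/mol, so wt% Mg = 9.722/191.155 × 100 = 5.09%.
4.13 − 5.09 = -0.96 pp.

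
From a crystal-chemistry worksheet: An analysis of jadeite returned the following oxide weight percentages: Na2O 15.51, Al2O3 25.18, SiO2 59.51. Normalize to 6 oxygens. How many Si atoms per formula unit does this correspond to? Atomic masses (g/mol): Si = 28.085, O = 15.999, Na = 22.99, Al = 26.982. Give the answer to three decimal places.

15.51 wt% Na2O ÷ 61.979 g/mol = 0.25025 mol, giving 0.50050 Na and 0.25025 O.
25.18 wt% Al2O3 ÷ 101.961 g/mol = 0.24696 mol, giving 0.49392 Al and 0.74088 O.
59.51 wt% SiO2 ÷ 60.083 g/mol = 0.99046 mol, giving 0.99046 Si and 1.98092 O.
Oxygen sums to 2.97205; scaling by 6/2.97205 = 2.01881 puts the formula on 6 O.
Si: 0.99046 × 2.01881 = 2.000 atoms per formula unit.

2.000 Si apfu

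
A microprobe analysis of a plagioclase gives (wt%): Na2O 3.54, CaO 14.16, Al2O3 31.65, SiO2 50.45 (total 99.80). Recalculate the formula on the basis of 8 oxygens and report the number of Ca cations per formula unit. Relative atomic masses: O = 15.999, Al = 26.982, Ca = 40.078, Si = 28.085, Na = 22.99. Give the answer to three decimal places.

3.54 wt% Na2O ÷ 61.979 g/mol = 0.05712 mol, giving 0.11424 Na and 0.05712 O.
14.16 wt% CaO ÷ 56.077 g/mol = 0.25251 mol, giving 0.25251 Ca and 0.25251 O.
31.65 wt% Al2O3 ÷ 101.961 g/mol = 0.31041 mol, giving 0.62082 Al and 0.93123 O.
50.45 wt% SiO2 ÷ 60.083 g/mol = 0.83967 mol, giving 0.83967 Si and 1.67934 O.
Oxygen sums to 2.92020; scaling by 8/2.92020 = 2.73954 puts the formula on 8 O.
Ca: 0.25251 × 2.73954 = 0.692 atoms per formula unit.

0.692 Ca apfu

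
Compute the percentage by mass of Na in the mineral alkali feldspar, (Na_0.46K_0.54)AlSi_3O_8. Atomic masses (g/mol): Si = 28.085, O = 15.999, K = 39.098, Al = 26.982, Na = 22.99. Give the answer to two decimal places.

3.90 weight percent

M((Na_0.46K_0.54)AlSi_3O_8) = 270.917 g/mol.
Na contributes 0.46 × 22.99 = 10.575 g per mole.
10.575/270.917 = 0.0390 → 3.90%.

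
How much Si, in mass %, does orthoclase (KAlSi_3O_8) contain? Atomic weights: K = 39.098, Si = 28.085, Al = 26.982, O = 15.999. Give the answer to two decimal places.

30.27 mass %

Formula mass = 1·39.098 + 1·26.982 + 3·28.085 + 8·15.999 = 278.327 g/mol, of which 84.255 g is Si.
So Si makes up 84.255/278.327 = 0.3027 of the mass, i.e. 30.27%.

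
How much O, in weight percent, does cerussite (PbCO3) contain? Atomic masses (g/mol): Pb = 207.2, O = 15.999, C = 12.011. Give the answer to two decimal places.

17.96 weight percent

M(PbCO3) = 267.208 g/mol.
O contributes 3 × 15.999 = 47.997 g per mole.
47.997/267.208 = 0.1796 → 17.96%.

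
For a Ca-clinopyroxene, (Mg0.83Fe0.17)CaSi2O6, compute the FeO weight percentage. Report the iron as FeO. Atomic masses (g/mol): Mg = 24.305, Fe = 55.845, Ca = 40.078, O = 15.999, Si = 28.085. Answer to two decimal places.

Formula mass = 221.909 g/mol.
0.17 Fe → 0.1700 mol FeO per formula unit; M(FeO) = 71.844, so FeO mass = 12.213 g.
12.213/221.909 × 100 = 5.50 wt%.

5.50 wt%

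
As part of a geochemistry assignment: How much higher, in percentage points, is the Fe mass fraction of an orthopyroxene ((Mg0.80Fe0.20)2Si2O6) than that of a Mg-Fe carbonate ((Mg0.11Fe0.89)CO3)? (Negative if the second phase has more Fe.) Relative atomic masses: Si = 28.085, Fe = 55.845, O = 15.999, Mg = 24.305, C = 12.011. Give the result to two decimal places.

M((Mg0.80Fe0.20)2Si2O6) = 213.390 g/mol, so wt% Fe = 22.338/213.390 × 100 = 10.47%.
M((Mg0.11Fe0.89)CO3) = 112.384 g/mol, so wt% Fe = 49.702/112.384 × 100 = 44.23%.
10.47 − 44.23 = -33.76 pp.

-33.76 percentage points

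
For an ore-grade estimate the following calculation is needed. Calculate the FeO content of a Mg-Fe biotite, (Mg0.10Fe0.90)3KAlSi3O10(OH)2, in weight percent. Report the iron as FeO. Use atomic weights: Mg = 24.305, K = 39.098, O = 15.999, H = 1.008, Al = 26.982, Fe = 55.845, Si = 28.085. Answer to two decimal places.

38.61 wt%

Formula mass = 502.412 g/mol.
2.70 Fe → 2.7000 mol FeO per formula unit; M(FeO) = 71.844, so FeO mass = 193.979 g.
193.979/502.412 × 100 = 38.61 wt%.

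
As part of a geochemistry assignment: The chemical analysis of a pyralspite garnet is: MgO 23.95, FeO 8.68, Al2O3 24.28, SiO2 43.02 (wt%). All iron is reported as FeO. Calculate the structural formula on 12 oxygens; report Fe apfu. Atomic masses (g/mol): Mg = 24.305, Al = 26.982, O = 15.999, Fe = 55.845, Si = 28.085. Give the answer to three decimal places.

0.507 Fe apfu

MgO (M=40.304): mol = 0.59423; Mg = 0.59423, O = 0.59423.
FeO (M=71.844): mol = 0.12082; Fe = 0.12082, O = 0.12082.
Al2O3 (M=101.961): mol = 0.23813; Al = 0.47626, O = 0.71439.
SiO2 (M=60.083): mol = 0.71601; Si = 0.71601, O = 1.43202.
ΣO = 2.86146; factor = 12/ΣO = 4.19366.
Fe apfu = 0.12082 × 4.19366 = 0.507.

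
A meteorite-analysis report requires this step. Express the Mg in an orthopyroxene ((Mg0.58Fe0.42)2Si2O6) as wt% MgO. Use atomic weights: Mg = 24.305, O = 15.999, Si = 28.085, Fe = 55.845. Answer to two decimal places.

20.57 wt%

Formula mass = 227.268 g/mol.
1.16 Mg → 1.1600 mol MgO per formula unit; M(MgO) = 40.304, so MgO mass = 46.753 g.
46.753/227.268 × 100 = 20.57 wt%.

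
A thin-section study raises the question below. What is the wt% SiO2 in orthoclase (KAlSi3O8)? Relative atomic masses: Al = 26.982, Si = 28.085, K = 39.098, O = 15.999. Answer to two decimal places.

M(KAlSi3O8) = 278.327 g/mol; M(SiO2) = 60.083 g/mol.
Moles SiO2 per formula unit = 3 Si ÷ 1 = 3.0000.
SiO2 fraction = (3.0000 × 60.083) / 278.327 = 180.249/278.327 = 0.6476.

64.76 wt%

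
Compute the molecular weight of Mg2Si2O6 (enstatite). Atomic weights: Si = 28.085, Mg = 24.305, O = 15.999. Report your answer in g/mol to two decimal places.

200.77 g/mol

M = 2(24.305) + 2(28.085) + 6(15.999)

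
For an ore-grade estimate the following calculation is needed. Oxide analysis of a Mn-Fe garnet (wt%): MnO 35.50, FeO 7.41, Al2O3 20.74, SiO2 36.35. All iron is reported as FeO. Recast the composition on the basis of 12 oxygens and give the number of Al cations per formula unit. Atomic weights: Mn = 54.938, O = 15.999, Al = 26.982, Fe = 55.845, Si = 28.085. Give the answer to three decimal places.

35.50 wt% MnO ÷ 70.937 g/mol = 0.50044 mol, giving 0.50044 Mn and 0.50044 O.
7.41 wt% FeO ÷ 71.844 g/mol = 0.10314 mol, giving 0.10314 Fe and 0.10314 O.
20.74 wt% Al2O3 ÷ 101.961 g/mol = 0.20341 mol, giving 0.40682 Al and 0.61023 O.
36.35 wt% SiO2 ÷ 60.083 g/mol = 0.60500 mol, giving 0.60500 Si and 1.21000 O.
Oxygen sums to 2.42381; scaling by 12/2.42381 = 4.95088 puts the formula on 12 O.
Al: 0.40682 × 4.95088 = 2.014 atoms per formula unit.

2.014 Al apfu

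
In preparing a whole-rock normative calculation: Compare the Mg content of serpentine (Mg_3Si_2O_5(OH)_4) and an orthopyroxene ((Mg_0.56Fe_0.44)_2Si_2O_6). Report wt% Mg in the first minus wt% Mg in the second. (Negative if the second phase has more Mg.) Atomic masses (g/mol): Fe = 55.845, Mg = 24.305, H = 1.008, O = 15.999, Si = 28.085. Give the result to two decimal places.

M(Mg_3Si_2O_5(OH)_4) = 277.108 g/mol, so wt% Mg = 72.915/277.108 × 100 = 26.31%.
M((Mg_0.56Fe_0.44)_2Si_2O_6) = 228.529 g/mol, so wt% Mg = 27.222/228.529 × 100 = 11.91%.
26.31 − 11.91 = 14.40 pp.

14.40 percentage points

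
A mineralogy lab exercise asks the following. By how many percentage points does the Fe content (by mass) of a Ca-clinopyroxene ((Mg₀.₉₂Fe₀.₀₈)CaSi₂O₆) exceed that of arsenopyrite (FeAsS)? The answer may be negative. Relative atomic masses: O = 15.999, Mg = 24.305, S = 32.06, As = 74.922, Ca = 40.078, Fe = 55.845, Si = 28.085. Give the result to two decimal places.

-32.26 percentage points

M((Mg₀.₉₂Fe₀.₀₈)CaSi₂O₆) = 219.070 g/mol, so wt% Fe = 4.468/219.070 × 100 = 2.04%.
M(FeAsS) = 162.827 g/mol, so wt% Fe = 55.845/162.827 × 100 = 34.30%.
2.04 − 34.30 = -32.26 pp.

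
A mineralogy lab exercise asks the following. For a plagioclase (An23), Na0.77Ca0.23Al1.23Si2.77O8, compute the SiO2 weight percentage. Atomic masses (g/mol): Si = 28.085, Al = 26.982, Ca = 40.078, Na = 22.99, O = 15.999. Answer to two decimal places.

Molar mass of Na0.77Ca0.23Al1.23Si2.77O8 = 0.77·22.99 + 0.23·40.078 + 1.23·26.982 + 2.77·28.085 + 8·15.999 = 265.896 g/mol.
Each formula unit contains 2.77 Si, equivalent to 2.77/1 = 2.7700 mol SiO2.
M(SiO2) = 1×28.085 + 2×15.999 = 60.083 g/mol.
Mass of SiO2 per formula unit = 2.7700 × 60.083 = 166.430 g.
SiO2 wt% = 166.430 / 265.896 × 100 = 62.59%.

62.59 wt%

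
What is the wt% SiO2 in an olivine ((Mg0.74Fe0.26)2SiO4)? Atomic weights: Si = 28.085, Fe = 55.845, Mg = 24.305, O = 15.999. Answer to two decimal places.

Molar mass of (Mg0.74Fe0.26)2SiO4 = 1.48·24.305 + 0.52·55.845 + 1·28.085 + 4·15.999 = 157.092 g/mol.
Each formula unit contains 1 Si, equivalent to 1/1 = 1.0000 mol SiO2.
M(SiO2) = 1×28.085 + 2×15.999 = 60.083 g/mol.
Mass of SiO2 per formula unit = 1.0000 × 60.083 = 60.083 g.
SiO2 wt% = 60.083 / 157.092 × 100 = 38.25%.

38.25 wt%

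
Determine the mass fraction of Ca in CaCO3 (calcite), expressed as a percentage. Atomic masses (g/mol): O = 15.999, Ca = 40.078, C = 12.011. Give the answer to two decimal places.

40.04 weight percent

Molar mass of CaCO3: 1*40.078 + 1*12.011 + 3*15.999 = 100.086 g/mol.
Mass of Ca per formula unit: 1 × 40.078 = 40.078 g.
Weight fraction Ca = 40.078 / 100.086 = 0.4004.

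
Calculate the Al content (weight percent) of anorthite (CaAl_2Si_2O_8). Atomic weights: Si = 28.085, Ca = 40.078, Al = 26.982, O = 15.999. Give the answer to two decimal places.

19.40 weight percent

Molar mass of CaAl_2Si_2O_8: 1*40.078 + 2*26.982 + 2*28.085 + 8*15.999 = 278.204 g/mol.
Mass of Al per formula unit: 2 × 26.982 = 53.964 g.
Weight fraction Al = 53.964 / 278.204 = 0.1940.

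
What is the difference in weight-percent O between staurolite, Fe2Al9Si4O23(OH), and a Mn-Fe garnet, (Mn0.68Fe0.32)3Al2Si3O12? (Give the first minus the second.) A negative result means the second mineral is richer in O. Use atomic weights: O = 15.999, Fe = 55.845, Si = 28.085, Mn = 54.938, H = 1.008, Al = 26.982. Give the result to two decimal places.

6.36 percentage points

M(Fe2Al9Si4O23(OH)) = 851.852 g/mol, so wt% O = 383.976/851.852 × 100 = 45.08%.
M((Mn0.68Fe0.32)3Al2Si3O12) = 495.892 g/mol, so wt% O = 191.988/495.892 × 100 = 38.72%.
45.08 − 38.72 = 6.36 pp.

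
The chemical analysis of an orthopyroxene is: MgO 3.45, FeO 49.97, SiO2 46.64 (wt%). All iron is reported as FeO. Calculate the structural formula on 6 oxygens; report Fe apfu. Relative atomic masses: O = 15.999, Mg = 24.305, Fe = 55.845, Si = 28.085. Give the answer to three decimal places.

3.45 wt% MgO ÷ 40.304 g/mol = 0.08560 mol, giving 0.08560 Mg and 0.08560 O.
49.97 wt% FeO ÷ 71.844 g/mol = 0.69553 mol, giving 0.69553 Fe and 0.69553 O.
46.64 wt% SiO2 ÷ 60.083 g/mol = 0.77626 mol, giving 0.77626 Si and 1.55252 O.
Oxygen sums to 2.33365; scaling by 6/2.33365 = 2.57108 puts the formula on 6 O.
Fe: 0.69553 × 2.57108 = 1.788 atoms per formula unit.

1.788 Fe apfu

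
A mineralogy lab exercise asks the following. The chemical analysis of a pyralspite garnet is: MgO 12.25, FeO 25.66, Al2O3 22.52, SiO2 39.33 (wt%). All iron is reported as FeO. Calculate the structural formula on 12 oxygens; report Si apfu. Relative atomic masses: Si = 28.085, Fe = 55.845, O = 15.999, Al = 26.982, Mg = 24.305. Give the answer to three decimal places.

MgO: 12.25/40.304 = 0.30394 mol → 0.30394 mol Mg, 0.30394 mol O.
FeO: 25.66/71.844 = 0.35716 mol → 0.35716 mol Fe, 0.35716 mol O.
Al2O3: 22.52/101.961 = 0.22087 mol → 0.44174 mol Al, 0.66261 mol O.
SiO2: 39.33/60.083 = 0.65459 mol → 0.65459 mol Si, 1.30918 mol O.
Total oxygen = 2.63289 mol. Normalization factor = 12/2.63289 = 4.55773.
Si per 12 O = 0.65459 × 4.55773 = 2.983.

2.983 Si apfu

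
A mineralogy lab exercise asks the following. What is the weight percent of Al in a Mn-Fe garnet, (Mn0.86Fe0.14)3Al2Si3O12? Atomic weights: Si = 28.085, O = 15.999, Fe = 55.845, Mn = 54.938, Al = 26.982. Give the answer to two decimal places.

Formula mass = 2.58×54.938 + 0.42×55.845 + 2×26.982 + 3×28.085 + 12×15.999 = 495.402 g/mol, of which 53.964 g is Al.
So Al makes up 53.964/495.402 = 0.1089 of the mass, i.e. 10.89%.

10.89 wt%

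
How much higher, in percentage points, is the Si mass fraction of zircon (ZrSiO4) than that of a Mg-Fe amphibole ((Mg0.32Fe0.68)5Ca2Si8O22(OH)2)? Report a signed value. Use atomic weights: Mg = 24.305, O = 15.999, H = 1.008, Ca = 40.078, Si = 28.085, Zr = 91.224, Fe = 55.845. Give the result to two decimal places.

M(ZrSiO4) = 183.305 g/mol, so wt% Si = 28.085/183.305 × 100 = 15.32%.
M((Mg0.32Fe0.68)5Ca2Si8O22(OH)2) = 919.589 g/mol, so wt% Si = 224.680/919.589 × 100 = 24.43%.
15.32 − 24.43 = -9.11 pp.

-9.11 percentage points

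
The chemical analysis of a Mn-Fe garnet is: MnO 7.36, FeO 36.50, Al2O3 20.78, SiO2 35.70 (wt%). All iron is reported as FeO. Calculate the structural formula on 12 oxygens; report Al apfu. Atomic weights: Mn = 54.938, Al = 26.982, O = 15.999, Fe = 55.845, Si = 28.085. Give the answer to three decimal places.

2.028 Al apfu

MnO (M=70.937): mol = 0.10375; Mn = 0.10375, O = 0.10375.
FeO (M=71.844): mol = 0.50805; Fe = 0.50805, O = 0.50805.
Al2O3 (M=101.961): mol = 0.20380; Al = 0.40760, O = 0.61140.
SiO2 (M=60.083): mol = 0.59418; Si = 0.59418, O = 1.18836.
ΣO = 2.41156; factor = 12/ΣO = 4.97603.
Al apfu = 0.40760 × 4.97603 = 2.028.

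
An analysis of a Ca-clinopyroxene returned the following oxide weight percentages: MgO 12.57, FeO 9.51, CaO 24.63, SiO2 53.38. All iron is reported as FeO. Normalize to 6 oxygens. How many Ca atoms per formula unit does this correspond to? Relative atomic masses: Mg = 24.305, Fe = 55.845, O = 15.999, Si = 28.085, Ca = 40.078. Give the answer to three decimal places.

0.991 Ca apfu

MgO (M=40.304): mol = 0.31188; Mg = 0.31188, O = 0.31188.
FeO (M=71.844): mol = 0.13237; Fe = 0.13237, O = 0.13237.
CaO (M=56.077): mol = 0.43922; Ca = 0.43922, O = 0.43922.
SiO2 (M=60.083): mol = 0.88844; Si = 0.88844, O = 1.77688.
ΣO = 2.66035; factor = 6/ΣO = 2.25534.
Ca apfu = 0.43922 × 2.25534 = 0.991.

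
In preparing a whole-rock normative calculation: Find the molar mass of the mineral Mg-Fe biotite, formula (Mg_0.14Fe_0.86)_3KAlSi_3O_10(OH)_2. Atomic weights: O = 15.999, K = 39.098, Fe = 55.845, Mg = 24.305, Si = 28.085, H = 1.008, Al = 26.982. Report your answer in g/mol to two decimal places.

498.63 g/mol

Mg: 0.42 × 24.305 = 10.2081
Fe: 2.58 × 55.845 = 144.0801
K: 1 × 39.098 = 39.0980
Al: 1 × 26.982 = 26.9820
Si: 3 × 28.085 = 84.2550
O: 12 × 15.999 = 191.9880
H: 2 × 1.008 = 2.0160
Summing the contributions gives the formula mass.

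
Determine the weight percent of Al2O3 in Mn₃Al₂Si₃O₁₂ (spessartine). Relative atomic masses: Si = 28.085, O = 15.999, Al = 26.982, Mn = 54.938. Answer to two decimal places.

20.60 wt%

M(Mn₃Al₂Si₃O₁₂) = 495.021 g/mol; M(Al2O3) = 101.961 g/mol.
Moles Al2O3 per formula unit = 2 Al ÷ 2 = 1.0000.
Al2O3 fraction = (1.0000 × 101.961) / 495.021 = 101.961/495.021 = 0.2060.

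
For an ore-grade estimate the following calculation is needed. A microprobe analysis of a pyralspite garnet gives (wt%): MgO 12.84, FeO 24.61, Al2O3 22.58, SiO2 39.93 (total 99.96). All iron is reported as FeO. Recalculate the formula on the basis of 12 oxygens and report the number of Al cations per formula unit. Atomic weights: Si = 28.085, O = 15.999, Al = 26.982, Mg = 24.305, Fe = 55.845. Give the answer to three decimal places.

2.002 Al apfu

12.84 wt% MgO ÷ 40.304 g/mol = 0.31858 mol, giving 0.31858 Mg and 0.31858 O.
24.61 wt% FeO ÷ 71.844 g/mol = 0.34255 mol, giving 0.34255 Fe and 0.34255 O.
22.58 wt% Al2O3 ÷ 101.961 g/mol = 0.22146 mol, giving 0.44292 Al and 0.66438 O.
39.93 wt% SiO2 ÷ 60.083 g/mol = 0.66458 mol, giving 0.66458 Si and 1.32916 O.
Oxygen sums to 2.65467; scaling by 12/2.65467 = 4.52034 puts the formula on 12 O.
Al: 0.44292 × 4.52034 = 2.002 atoms per formula unit.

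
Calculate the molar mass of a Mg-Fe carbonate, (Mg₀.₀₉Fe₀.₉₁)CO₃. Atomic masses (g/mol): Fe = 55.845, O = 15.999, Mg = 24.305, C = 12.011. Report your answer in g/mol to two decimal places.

113.01 g/mol

M = 0.09·24.305 + 0.91·55.845 + 1·12.011 + 3·15.999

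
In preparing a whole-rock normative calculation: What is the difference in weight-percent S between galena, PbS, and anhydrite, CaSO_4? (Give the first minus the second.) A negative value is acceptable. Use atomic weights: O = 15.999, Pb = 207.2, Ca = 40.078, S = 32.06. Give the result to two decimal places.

-10.15 percentage points

First mineral: 32.060 g S in 239.260 g formula = 13.40 wt% S.
Second mineral: 32.060 g S in 136.134 g formula = 23.55 wt% S.
13.40% − 23.55% gives a difference of -10.15 percentage points.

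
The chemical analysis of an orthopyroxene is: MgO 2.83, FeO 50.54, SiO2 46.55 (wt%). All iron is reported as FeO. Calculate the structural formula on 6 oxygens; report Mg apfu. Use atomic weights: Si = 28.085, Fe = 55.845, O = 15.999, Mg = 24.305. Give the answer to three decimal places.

0.181 Mg apfu

2.83 wt% MgO ÷ 40.304 g/mol = 0.07022 mol, giving 0.07022 Mg and 0.07022 O.
50.54 wt% FeO ÷ 71.844 g/mol = 0.70347 mol, giving 0.70347 Fe and 0.70347 O.
46.55 wt% SiO2 ÷ 60.083 g/mol = 0.77476 mol, giving 0.77476 Si and 1.54952 O.
Oxygen sums to 2.32321; scaling by 6/2.32321 = 2.58263 puts the formula on 6 O.
Mg: 0.07022 × 2.58263 = 0.181 atoms per formula unit.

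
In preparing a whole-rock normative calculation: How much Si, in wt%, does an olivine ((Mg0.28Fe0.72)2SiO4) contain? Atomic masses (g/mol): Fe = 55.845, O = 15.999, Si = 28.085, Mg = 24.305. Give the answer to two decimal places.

15.09 wt%

Molar mass of (Mg0.28Fe0.72)2SiO4: 0.56×24.305 + 1.44×55.845 + 1×28.085 + 4×15.999 = 186.109 g/mol.
Mass of Si per formula unit: 1 × 28.085 = 28.085 g.
Weight fraction Si = 28.085 / 186.109 = 0.1509.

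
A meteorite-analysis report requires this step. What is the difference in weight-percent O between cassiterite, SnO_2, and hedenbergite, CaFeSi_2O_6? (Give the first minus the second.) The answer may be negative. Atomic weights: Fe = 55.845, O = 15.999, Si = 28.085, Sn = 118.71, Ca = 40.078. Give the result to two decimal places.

-17.46 percentage points

O in SnO_2: molar mass 150.708 g/mol; 2×15.999 = 31.998 g → 21.23 wt%.
O in CaFeSi_2O_6: molar mass 248.087 g/mol; 6×15.999 = 95.994 g → 38.69 wt%.
Difference = 21.23 − 38.69 = -17.46 percentage points.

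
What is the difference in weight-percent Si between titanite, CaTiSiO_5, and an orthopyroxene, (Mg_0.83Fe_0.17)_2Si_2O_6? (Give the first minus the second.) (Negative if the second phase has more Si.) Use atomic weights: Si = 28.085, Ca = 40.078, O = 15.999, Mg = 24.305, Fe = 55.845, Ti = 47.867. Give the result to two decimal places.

-12.23 percentage points

Si in CaTiSiO_5: molar mass 196.025 g/mol; 1×28.085 = 28.085 g → 14.33 wt%.
Si in (Mg_0.83Fe_0.17)_2Si_2O_6: molar mass 211.498 g/mol; 2×28.085 = 56.170 g → 26.56 wt%.
Difference = 14.33 − 26.56 = -12.23 percentage points.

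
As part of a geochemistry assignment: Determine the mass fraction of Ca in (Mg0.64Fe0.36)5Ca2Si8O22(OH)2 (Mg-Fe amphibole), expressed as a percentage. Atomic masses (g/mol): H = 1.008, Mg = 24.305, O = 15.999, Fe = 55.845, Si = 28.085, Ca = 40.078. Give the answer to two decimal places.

9.22 wt%

Molar mass of (Mg0.64Fe0.36)5Ca2Si8O22(OH)2: 3.20·24.305 + 1.80·55.845 + 2·40.078 + 8·28.085 + 24·15.999 + 2·1.008 = 869.125 g/mol.
Mass of Ca per formula unit: 2 × 40.078 = 80.156 g.
Weight fraction Ca = 80.156 / 869.125 = 0.0922.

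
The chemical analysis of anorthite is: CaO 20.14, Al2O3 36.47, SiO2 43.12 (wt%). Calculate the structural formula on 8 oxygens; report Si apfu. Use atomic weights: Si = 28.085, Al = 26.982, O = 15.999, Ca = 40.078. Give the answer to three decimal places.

2.002 Si apfu

CaO (M=56.077): mol = 0.35915; Ca = 0.35915, O = 0.35915.
Al2O3 (M=101.961): mol = 0.35769; Al = 0.71538, O = 1.07307.
SiO2 (M=60.083): mol = 0.71767; Si = 0.71767, O = 1.43534.
ΣO = 2.86756; factor = 8/ΣO = 2.78983.
Si apfu = 0.71767 × 2.78983 = 2.002.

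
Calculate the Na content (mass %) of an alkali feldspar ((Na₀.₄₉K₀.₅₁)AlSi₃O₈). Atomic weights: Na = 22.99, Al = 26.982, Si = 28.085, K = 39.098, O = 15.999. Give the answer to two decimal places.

4.17 mass %

Formula mass = 0.49×22.99 + 0.51×39.098 + 1×26.982 + 3×28.085 + 8×15.999 = 270.434 g/mol, of which 11.265 g is Na.
So Na makes up 11.265/270.434 = 0.0417 of the mass, i.e. 4.17%.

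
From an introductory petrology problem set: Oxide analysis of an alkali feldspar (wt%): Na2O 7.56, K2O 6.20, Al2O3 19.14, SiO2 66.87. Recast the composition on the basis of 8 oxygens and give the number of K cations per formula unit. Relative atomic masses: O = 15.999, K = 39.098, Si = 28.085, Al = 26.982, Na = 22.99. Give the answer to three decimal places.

7.56 wt% Na2O ÷ 61.979 g/mol = 0.12198 mol, giving 0.24396 Na and 0.12198 O.
6.20 wt% K2O ÷ 94.195 g/mol = 0.06582 mol, giving 0.13164 K and 0.06582 O.
19.14 wt% Al2O3 ÷ 101.961 g/mol = 0.18772 mol, giving 0.37544 Al and 0.56316 O.
66.87 wt% SiO2 ÷ 60.083 g/mol = 1.11296 mol, giving 1.11296 Si and 2.22592 O.
Oxygen sums to 2.97688; scaling by 8/2.97688 = 2.68738 puts the formula on 8 O.
K: 0.13164 × 2.68738 = 0.354 atoms per formula unit.

0.354 K apfu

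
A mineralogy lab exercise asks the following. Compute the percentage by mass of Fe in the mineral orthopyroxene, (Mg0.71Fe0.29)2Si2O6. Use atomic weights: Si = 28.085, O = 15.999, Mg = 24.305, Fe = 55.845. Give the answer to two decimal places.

Molar mass of (Mg0.71Fe0.29)2Si2O6: 1.42×24.305 + 0.58×55.845 + 2×28.085 + 6×15.999 = 219.067 g/mol.
Mass of Fe per formula unit: 0.58 × 55.845 = 32.390 g.
Weight fraction Fe = 32.390 / 219.067 = 0.1479.

14.79 mass %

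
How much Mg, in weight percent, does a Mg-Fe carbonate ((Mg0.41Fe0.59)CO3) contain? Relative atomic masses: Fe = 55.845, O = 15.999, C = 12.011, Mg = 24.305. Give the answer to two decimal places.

Molar mass of (Mg0.41Fe0.59)CO3: 0.41×24.305 + 0.59×55.845 + 1×12.011 + 3×15.999 = 102.922 g/mol.
Mass of Mg per formula unit: 0.41 × 24.305 = 9.965 g.
Weight fraction Mg = 9.965 / 102.922 = 0.0968.

9.68 weight percent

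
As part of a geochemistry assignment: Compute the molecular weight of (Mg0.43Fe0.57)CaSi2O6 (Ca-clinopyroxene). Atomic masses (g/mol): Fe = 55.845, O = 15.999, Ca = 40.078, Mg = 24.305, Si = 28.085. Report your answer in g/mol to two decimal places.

M = 0.43×24.305 + 0.57×55.845 + 1×40.078 + 2×28.085 + 6×15.999

234.52 g/mol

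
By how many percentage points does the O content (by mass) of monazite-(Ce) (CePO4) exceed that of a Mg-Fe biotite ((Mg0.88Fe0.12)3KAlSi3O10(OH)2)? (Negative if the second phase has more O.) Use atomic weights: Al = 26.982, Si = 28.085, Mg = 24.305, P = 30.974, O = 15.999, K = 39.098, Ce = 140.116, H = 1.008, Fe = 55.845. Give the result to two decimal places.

First mineral: 63.996 g O in 235.086 g formula = 27.22 wt% O.
Second mineral: 191.988 g O in 428.608 g formula = 44.79 wt% O.
27.22% − 44.79% gives a difference of -17.57 percentage points.

-17.57 percentage points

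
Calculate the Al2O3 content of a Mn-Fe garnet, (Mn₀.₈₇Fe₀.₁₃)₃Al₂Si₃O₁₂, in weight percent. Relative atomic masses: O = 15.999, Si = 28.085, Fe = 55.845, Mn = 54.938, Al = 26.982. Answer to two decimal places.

20.58 wt%

M((Mn₀.₈₇Fe₀.₁₃)₃Al₂Si₃O₁₂) = 495.375 g/mol; M(Al2O3) = 101.961 g/mol.
Moles Al2O3 per formula unit = 2 Al ÷ 2 = 1.0000.
Al2O3 fraction = (1.0000 × 101.961) / 495.375 = 101.961/495.375 = 0.2058.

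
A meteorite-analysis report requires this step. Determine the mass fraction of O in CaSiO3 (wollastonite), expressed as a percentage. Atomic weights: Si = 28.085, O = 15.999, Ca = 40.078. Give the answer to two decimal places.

M(CaSiO3) = 116.160 g/mol.
O contributes 3 × 15.999 = 47.997 g per mole.
47.997/116.160 = 0.4132 → 41.32%.

41.32 weight percent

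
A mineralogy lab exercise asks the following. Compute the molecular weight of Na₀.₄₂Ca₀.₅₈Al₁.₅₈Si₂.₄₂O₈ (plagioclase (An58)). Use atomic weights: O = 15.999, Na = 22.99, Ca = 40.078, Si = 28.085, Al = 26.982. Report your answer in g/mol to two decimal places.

271.49 g/mol

The formula mass is the sum 0.42(22.99) + 0.58(40.078) + 1.58(26.982) + 2.42(28.085) + 8(15.999).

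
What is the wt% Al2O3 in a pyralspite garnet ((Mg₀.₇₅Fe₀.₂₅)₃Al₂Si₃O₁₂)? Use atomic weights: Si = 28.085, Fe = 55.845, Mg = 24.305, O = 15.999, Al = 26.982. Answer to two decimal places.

23.89 wt%

Formula mass = 426.777 g/mol.
2 Al → 1.0000 mol Al2O3 per formula unit; M(Al2O3) = 101.961, so Al2O3 mass = 101.961 g.
101.961/426.777 × 100 = 23.89 wt%.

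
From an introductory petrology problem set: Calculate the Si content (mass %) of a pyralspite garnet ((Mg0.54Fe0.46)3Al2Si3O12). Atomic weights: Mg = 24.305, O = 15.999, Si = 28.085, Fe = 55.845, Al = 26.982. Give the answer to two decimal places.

Formula mass = 1.62·24.305 + 1.38·55.845 + 2·26.982 + 3·28.085 + 12·15.999 = 446.647 g/mol, of which 84.255 g is Si.
So Si makes up 84.255/446.647 = 0.1886 of the mass, i.e. 18.86%.

18.86 mass %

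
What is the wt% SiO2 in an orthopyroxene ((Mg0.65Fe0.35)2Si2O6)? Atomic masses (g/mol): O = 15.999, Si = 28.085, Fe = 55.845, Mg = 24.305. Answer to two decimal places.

53.92 wt%

Formula mass = 222.852 g/mol.
2 Si → 2.0000 mol SiO2 per formula unit; M(SiO2) = 60.083, so SiO2 mass = 120.166 g.
120.166/222.852 × 100 = 53.92 wt%.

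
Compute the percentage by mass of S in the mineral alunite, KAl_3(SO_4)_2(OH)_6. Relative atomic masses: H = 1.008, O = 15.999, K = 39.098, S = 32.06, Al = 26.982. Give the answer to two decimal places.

M(KAl_3(SO_4)_2(OH)_6) = 414.198 g/mol.
S contributes 2 × 32.06 = 64.120 g per mole.
64.120/414.198 = 0.1548 → 15.48%.

15.48 weight percent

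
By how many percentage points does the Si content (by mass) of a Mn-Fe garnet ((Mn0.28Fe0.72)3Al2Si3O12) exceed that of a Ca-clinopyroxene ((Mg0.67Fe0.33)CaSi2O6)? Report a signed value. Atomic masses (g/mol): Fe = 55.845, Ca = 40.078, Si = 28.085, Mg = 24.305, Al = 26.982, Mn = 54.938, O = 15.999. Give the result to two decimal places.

-7.80 percentage points

First mineral: 84.255 g Si in 496.980 g formula = 16.95 wt% Si.
Second mineral: 56.170 g Si in 226.955 g formula = 24.75 wt% Si.
16.95% − 24.75% gives a difference of -7.80 percentage points.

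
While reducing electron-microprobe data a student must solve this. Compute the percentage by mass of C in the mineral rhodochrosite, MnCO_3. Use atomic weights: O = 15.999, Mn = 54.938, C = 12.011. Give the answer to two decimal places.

Molar mass of MnCO_3: 1×54.938 + 1×12.011 + 3×15.999 = 114.946 g/mol.
Mass of C per formula unit: 1 × 12.011 = 12.011 g.
Weight fraction C = 12.011 / 114.946 = 0.1045.

10.45 wt%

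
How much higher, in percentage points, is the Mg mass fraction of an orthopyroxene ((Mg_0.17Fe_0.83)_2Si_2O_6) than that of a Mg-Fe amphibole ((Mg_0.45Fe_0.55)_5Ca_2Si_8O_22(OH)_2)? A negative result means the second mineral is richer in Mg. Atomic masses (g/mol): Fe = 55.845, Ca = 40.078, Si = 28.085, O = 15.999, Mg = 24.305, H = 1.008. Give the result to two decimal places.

Mg in (Mg_0.17Fe_0.83)_2Si_2O_6: molar mass 253.130 g/mol; 0.34×24.305 = 8.264 g → 3.26 wt%.
Mg in (Mg_0.45Fe_0.55)_5Ca_2Si_8O_22(OH)_2: molar mass 899.088 g/mol; 2.25×24.305 = 54.686 g → 6.08 wt%.
Difference = 3.26 − 6.08 = -2.82 percentage points.

-2.82 percentage points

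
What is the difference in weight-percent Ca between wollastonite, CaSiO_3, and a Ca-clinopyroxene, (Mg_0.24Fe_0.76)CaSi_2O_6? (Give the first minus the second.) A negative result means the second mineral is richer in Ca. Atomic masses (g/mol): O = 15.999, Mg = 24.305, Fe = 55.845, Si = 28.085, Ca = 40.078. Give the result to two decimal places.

17.84 percentage points

First mineral: 40.078 g Ca in 116.160 g formula = 34.50 wt% Ca.
Second mineral: 40.078 g Ca in 240.517 g formula = 16.66 wt% Ca.
34.50% − 16.66% gives a difference of 17.84 percentage points.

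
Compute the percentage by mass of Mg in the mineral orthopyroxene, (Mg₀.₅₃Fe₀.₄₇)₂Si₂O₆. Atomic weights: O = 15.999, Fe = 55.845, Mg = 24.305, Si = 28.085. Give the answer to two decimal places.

M((Mg₀.₅₃Fe₀.₄₇)₂Si₂O₆) = 230.422 g/mol.
Mg contributes 1.06 × 24.305 = 25.763 g per mole.
25.763/230.422 = 0.1118 → 11.18%.

11.18 wt%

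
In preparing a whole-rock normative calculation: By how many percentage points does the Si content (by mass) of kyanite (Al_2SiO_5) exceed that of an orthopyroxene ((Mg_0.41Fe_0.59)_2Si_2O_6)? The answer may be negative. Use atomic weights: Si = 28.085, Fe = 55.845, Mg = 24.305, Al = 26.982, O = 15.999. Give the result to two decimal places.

M(Al_2SiO_5) = 162.044 g/mol, so wt% Si = 28.085/162.044 × 100 = 17.33%.
M((Mg_0.41Fe_0.59)_2Si_2O_6) = 237.991 g/mol, so wt% Si = 56.170/237.991 × 100 = 23.60%.
17.33 − 23.60 = -6.27 pp.

-6.27 percentage points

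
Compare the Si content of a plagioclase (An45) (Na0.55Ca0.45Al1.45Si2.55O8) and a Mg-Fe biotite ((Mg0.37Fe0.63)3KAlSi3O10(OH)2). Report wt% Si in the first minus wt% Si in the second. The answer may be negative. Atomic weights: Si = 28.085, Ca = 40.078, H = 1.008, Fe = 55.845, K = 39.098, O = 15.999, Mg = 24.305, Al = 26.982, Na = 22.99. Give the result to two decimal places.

8.91 percentage points

Si in Na0.55Ca0.45Al1.45Si2.55O8: molar mass 269.412 g/mol; 2.55×28.085 = 71.617 g → 26.58 wt%.
Si in (Mg0.37Fe0.63)3KAlSi3O10(OH)2: molar mass 476.865 g/mol; 3×28.085 = 84.255 g → 17.67 wt%.
Difference = 26.58 − 17.67 = 8.91 percentage points.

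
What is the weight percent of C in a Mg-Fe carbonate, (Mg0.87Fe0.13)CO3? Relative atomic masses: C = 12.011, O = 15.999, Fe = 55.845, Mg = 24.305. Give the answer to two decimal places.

13.59 wt%

M((Mg0.87Fe0.13)CO3) = 88.413 g/mol.
C contributes 1 × 12.011 = 12.011 g per mole.
12.011/88.413 = 0.1359 → 13.59%.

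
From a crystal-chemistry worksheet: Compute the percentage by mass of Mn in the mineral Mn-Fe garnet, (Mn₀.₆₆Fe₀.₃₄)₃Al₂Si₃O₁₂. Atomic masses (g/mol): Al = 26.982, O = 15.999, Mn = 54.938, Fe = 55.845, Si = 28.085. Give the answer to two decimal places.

21.93 weight percent

Formula mass = 1.98×54.938 + 1.02×55.845 + 2×26.982 + 3×28.085 + 12×15.999 = 495.946 g/mol, of which 108.777 g is Mn.
So Mn makes up 108.777/495.946 = 0.2193 of the mass, i.e. 21.93%.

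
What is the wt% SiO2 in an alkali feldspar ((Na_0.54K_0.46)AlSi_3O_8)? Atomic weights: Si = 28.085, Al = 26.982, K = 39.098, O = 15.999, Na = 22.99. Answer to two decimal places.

66.85 wt%

Formula mass = 269.629 g/mol.
3 Si → 3.0000 mol SiO2 per formula unit; M(SiO2) = 60.083, so SiO2 mass = 180.249 g.
180.249/269.629 × 100 = 66.85 wt%.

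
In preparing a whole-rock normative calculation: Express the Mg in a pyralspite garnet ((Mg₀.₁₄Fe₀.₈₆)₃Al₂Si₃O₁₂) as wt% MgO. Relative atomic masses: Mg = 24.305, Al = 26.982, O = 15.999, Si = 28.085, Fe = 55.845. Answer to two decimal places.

M((Mg₀.₁₄Fe₀.₈₆)₃Al₂Si₃O₁₂) = 484.495 g/mol; M(MgO) = 40.304 g/mol.
Moles MgO per formula unit = 0.42 Mg ÷ 1 = 0.4200.
MgO fraction = (0.4200 × 40.304) / 484.495 = 16.928/484.495 = 0.0349.

3.49 wt%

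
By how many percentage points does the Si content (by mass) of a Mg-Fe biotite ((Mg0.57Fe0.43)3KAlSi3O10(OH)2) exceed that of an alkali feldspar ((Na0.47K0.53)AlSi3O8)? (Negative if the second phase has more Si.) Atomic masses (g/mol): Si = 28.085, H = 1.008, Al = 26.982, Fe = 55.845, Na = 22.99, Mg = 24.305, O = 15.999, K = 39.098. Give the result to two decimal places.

-12.72 percentage points

First mineral: 84.255 g Si in 457.941 g formula = 18.40 wt% Si.
Second mineral: 84.255 g Si in 270.756 g formula = 31.12 wt% Si.
18.40% − 31.12% gives a difference of -12.72 percentage points.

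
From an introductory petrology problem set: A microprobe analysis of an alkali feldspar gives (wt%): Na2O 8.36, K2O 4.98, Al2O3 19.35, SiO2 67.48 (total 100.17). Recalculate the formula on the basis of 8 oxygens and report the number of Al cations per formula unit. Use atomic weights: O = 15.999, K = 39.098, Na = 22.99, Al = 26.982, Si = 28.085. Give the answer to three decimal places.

1.011 Al apfu

8.36 wt% Na2O ÷ 61.979 g/mol = 0.13488 mol, giving 0.26976 Na and 0.13488 O.
4.98 wt% K2O ÷ 94.195 g/mol = 0.05287 mol, giving 0.10574 K and 0.05287 O.
19.35 wt% Al2O3 ÷ 101.961 g/mol = 0.18978 mol, giving 0.37956 Al and 0.56934 O.
67.48 wt% SiO2 ÷ 60.083 g/mol = 1.12311 mol, giving 1.12311 Si and 2.24622 O.
Oxygen sums to 3.00331; scaling by 8/3.00331 = 2.66373 puts the formula on 8 O.
Al: 0.37956 × 2.66373 = 1.011 atoms per formula unit.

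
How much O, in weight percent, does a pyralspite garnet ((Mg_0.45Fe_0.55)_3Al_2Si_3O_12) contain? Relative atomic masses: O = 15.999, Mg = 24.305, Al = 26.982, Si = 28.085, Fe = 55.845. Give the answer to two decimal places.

M((Mg_0.45Fe_0.55)_3Al_2Si_3O_12) = 455.163 g/mol.
O contributes 12 × 15.999 = 191.988 g per mole.
191.988/455.163 = 0.4218 → 42.18%.

42.18 weight percent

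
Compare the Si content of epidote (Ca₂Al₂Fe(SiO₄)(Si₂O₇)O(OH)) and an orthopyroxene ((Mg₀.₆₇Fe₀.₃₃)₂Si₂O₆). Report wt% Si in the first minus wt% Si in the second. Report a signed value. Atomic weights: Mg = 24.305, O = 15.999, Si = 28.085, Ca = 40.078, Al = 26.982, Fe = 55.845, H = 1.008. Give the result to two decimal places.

M(Ca₂Al₂Fe(SiO₄)(Si₂O₇)O(OH)) = 483.215 g/mol, so wt% Si = 84.255/483.215 × 100 = 17.44%.
M((Mg₀.₆₇Fe₀.₃₃)₂Si₂O₆) = 221.590 g/mol, so wt% Si = 56.170/221.590 × 100 = 25.35%.
17.44 − 25.35 = -7.91 pp.

-7.91 percentage points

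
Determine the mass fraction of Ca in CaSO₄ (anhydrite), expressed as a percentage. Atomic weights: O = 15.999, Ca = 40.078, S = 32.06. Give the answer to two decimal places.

29.44 mass %

Formula mass = 1·40.078 + 1·32.06 + 4·15.999 = 136.134 g/mol, of which 40.078 g is Ca.
So Ca makes up 40.078/136.134 = 0.2944 of the mass, i.e. 29.44%.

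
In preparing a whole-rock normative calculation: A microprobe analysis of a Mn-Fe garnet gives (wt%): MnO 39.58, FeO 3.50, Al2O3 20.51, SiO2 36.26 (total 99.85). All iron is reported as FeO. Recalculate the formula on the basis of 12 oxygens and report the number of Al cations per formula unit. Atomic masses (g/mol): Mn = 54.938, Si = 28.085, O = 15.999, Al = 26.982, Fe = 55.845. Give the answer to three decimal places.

1.997 Al apfu

MnO (M=70.937): mol = 0.55796; Mn = 0.55796, O = 0.55796.
FeO (M=71.844): mol = 0.04872; Fe = 0.04872, O = 0.04872.
Al2O3 (M=101.961): mol = 0.20116; Al = 0.40232, O = 0.60348.
SiO2 (M=60.083): mol = 0.60350; Si = 0.60350, O = 1.20700.
ΣO = 2.41716; factor = 12/ΣO = 4.96450.
Al apfu = 0.40232 × 4.96450 = 1.997.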